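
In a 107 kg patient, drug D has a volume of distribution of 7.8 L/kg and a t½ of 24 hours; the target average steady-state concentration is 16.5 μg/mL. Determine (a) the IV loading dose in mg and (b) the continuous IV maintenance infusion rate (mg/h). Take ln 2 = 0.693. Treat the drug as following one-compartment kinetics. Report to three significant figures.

Total Vd = 7.8 × 107 = 834.6 L
LD = Vd × C = 834.6 × 16.5 = 13770 mg
CL = 0.693 × Vd / t½ = 0.693 × 834.6 / 24 = 24.10 L/h
Infusion rate = CL × Css = 24.10 × 16.5 = 397.7 mg/h

(a) 13800 mg; (b) 398 mg/h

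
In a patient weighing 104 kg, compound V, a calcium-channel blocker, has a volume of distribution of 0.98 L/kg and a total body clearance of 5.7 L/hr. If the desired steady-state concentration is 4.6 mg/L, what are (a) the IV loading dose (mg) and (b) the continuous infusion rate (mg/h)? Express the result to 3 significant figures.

(a) 469 mg; (b) 26.2 mg/h

Total Vd = 0.98 × 104 = 101.9 L
Loading dose = Vd × C = 101.9 × 4.6 = 468.7 mg
Maintenance: replace elimination → rate = CL × Css = 5.700 × 4.6 = 26.22 mg/h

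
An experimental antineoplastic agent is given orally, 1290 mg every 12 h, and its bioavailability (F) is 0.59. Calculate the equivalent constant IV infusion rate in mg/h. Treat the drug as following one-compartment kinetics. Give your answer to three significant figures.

63.4 mg/h

Equivalent systemic input: infusion rate = F·D/τ.
Rate = 0.59 × 1290 / 12 = 63.43 mg/h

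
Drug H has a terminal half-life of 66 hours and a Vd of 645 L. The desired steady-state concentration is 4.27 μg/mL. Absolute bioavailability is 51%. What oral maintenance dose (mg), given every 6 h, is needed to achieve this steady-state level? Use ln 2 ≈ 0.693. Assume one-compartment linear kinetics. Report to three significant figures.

340 mg

CL = 0.693 × Vd / t½ = 0.693 × 645.0 / 66 = 6.773 L/h
D = CL × Css × τ / F = 6.773 × 4.27 × 6 / 0.51 = 340.2 mg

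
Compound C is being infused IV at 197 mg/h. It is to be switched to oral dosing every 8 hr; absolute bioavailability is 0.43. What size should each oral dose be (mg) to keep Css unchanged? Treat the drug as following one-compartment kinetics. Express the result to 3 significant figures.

To maintain the same Css, the systemic dosing rate must be unchanged: F·D/τ = infusion rate.
D = rate × τ / F = 197 × 8 / 0.43 = 3665 mg

3670 mg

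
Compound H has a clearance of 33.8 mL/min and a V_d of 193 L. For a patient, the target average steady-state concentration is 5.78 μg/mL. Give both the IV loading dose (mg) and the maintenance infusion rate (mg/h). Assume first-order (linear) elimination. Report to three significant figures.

LD = Vd · C_target = 193.0 × 5.78 = 1116 mg
CL = 33.8 mL/min = 33.8 × 0.06 = 2.028 L/h
Infusion rate = 2.028 L/h × 5.78 mg/L = 11.72 mg/h

(a) 1120 mg; (b) 11.7 mg/h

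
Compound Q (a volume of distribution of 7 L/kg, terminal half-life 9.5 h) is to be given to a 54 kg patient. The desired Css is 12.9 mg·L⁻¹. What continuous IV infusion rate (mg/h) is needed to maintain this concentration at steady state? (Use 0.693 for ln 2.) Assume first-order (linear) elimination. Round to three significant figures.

Total Vd = 7 × 54 = 378.0 L
CL = ln 2 · Vd / t½ = 0.693 × 378.0 / 9.5 = 27.57 L/h
Infusion rate = CL × Css = 27.57 × 12.9 = 355.7 mg/h

356 mg/h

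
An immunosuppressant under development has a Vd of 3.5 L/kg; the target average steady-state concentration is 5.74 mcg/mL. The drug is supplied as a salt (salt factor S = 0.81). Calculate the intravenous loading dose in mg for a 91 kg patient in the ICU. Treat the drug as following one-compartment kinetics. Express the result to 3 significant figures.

Total Vd = 3.5 × 91 = 318.5 L
The loading dose fills Vd to the target concentration.
LD = Vd × C / S = 318.5 × 5.740 / 0.81 = 2257 mg

2260 mg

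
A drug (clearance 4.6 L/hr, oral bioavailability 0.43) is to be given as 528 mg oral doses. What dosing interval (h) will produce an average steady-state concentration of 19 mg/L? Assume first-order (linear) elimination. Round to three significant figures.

F·D/τ = CL·Css → τ = F·D / (CL·Css).
τ = 0.43 × 528 / (4.6 × 19) = 2.598 h

2.60 h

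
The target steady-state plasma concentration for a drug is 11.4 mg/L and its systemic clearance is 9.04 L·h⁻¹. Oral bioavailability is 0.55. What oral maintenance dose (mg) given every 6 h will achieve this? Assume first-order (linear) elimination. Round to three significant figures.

1120 mg

D = CL × Css × τ / F = 9.040 × 11.4 × 6 / 0.55 = 1124 mg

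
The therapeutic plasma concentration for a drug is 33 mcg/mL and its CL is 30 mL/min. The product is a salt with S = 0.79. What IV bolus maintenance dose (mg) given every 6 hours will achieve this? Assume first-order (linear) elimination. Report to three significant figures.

451 mg

CL = 30 mL/min = 30 × 0.06 = 1.800 L/h
D = CL × Css × τ / S = 1.800 × 33 × 6 / 0.79 = 451.1 mg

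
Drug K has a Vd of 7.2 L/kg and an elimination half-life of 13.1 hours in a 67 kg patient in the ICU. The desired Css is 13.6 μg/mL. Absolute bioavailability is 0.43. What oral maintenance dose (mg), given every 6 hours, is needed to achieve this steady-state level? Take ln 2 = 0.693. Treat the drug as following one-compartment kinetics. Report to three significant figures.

Vd = 7.2 L/kg × 67 kg = 482.4 L
CL = ln 2 · Vd / t½ = 0.693 × 482.4 / 13.1 = 25.52 L/h
D = CL × Css × τ / F = 25.52 × 13.6 × 6 / 0.43 = 4843 mg

4840 mg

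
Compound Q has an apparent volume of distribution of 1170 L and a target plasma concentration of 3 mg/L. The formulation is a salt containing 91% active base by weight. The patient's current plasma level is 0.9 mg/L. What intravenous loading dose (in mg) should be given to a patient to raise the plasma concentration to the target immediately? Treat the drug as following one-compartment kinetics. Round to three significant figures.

2700 mg

The loading dose fills Vd to the target concentration.
Concentration deficit ΔC = 3 − 0.9 = 2.100 mg/L
LD = Vd × ΔC / S = 1170 × 2.100 / 0.91 = 2700 mg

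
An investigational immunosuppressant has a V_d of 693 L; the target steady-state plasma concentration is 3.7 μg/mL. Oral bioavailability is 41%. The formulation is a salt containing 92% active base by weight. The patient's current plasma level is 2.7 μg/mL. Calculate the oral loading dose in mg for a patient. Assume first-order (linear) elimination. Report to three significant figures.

Concentration deficit ΔC = 3.7 − 2.7 = 1.000 mg/L
LD = Vd × ΔC / F / S = 693.0 × 1.000 / 0.41 / 0.92 = 1837 mg

1840 mg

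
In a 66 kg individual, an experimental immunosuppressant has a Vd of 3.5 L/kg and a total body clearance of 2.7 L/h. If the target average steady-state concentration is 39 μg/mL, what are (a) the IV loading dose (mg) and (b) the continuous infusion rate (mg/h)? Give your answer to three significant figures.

(a) 9010 mg; (b) 105 mg/h

Vd(total) = 66 kg × 3.5 L/kg = 231.0 L
LD = Vd · C_target = 231.0 × 39 = 9009 mg
Infusion rate = 2.700 L/h × 39 mg/L = 105.3 mg/h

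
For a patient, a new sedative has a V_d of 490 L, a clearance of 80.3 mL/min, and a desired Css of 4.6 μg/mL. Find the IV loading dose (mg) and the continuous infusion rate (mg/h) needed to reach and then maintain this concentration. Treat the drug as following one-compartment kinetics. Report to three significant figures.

(a) 2250 mg; (b) 22.2 mg/h

Loading: fill Vd to C_target → 490.0 L × 4.6 mg/L = 2254 mg
Convert clearance: 80.3 mL/min × 60 min/h ÷ 1000 mL/L = 4.818 L/h
Maintenance infusion rate = CL × Css = 4.818 × 4.6 = 22.16 mg/h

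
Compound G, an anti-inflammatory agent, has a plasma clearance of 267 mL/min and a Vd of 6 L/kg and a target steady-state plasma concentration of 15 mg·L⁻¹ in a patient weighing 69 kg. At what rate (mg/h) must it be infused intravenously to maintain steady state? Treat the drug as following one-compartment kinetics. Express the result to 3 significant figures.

Convert clearance: 267 mL/min × 60 min/h ÷ 1000 mL/L = 16.02 L/h
At steady state, infusion rate equals elimination rate: rate in = CL × Css.
Infusion rate = CL · Css = 16.02 L/h × 15 mg/L = 240.3 mg/h

240 mg/h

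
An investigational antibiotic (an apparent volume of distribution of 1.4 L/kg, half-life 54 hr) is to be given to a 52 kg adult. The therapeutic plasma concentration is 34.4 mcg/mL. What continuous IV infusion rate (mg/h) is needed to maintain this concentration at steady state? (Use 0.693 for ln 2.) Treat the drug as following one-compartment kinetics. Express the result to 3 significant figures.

32.1 mg/h

Total Vd = 1.4 × 52 = 72.80 L
k = 0.693/54 = 0.01283 h⁻¹, so CL = k·Vd = 0.01283 × 72.80 = 0.9340 L/h
Infusion rate = CL × Css = 0.9340 × 34.4 = 32.13 mg/h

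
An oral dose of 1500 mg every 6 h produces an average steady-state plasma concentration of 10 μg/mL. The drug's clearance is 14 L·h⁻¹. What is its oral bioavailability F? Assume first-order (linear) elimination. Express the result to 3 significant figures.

F·D/τ = CL·Css at steady state → F = CL·Css·τ / D.
F = 14 × 10 × 6 / 1500 = 0.560

0.560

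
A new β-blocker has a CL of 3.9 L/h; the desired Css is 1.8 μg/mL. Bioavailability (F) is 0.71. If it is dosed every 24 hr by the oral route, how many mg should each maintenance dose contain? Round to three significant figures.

At steady state, dose per interval replaces the amount cleared in that interval: F·D/τ = CL·Css.
D = CL × Css × τ / F = 3.900 × 1.8 × 24 / 0.71 = 237.3 mg

237 mg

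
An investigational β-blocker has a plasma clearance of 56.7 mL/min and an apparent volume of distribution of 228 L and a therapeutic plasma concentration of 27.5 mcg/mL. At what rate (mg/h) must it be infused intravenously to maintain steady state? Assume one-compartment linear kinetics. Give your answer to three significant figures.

93.6 mg/h

CL = 56.7 mL/min = 56.7 × 0.06 = 3.402 L/h
Rate = CL × Css = 3.402 × 27.5 = 93.56 mg/h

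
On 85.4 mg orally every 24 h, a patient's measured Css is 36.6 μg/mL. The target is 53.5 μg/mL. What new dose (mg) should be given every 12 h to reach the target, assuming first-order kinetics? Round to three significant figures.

For first-order elimination, Css ∝ F·D/(CL·τ); F and CL are unchanged, so Css ∝ D/τ.
D₂ = D₁ × (Css,target / Css,current) × (τ₂/τ₁) = 85.4 × (53.5/36.6) × (12/24) = 62.42 mg

62.4 mg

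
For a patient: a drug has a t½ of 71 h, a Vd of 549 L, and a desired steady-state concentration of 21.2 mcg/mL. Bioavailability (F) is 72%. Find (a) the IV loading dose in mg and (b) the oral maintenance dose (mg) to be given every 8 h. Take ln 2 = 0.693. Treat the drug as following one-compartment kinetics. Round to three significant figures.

(a) 11600 mg; (b) 1260 mg

LD = Vd × C = 549.0 × 21.2 = 11640 mg
CL = 0.693 × Vd / t½ = 0.693 × 549.0 / 71 = 5.359 L/h
D = CL × Css × τ / F = 5.359 × 21.2 × 8 / 0.72 = 1262 mg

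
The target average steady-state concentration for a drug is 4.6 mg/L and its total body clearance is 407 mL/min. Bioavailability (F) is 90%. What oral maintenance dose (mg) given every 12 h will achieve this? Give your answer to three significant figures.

Convert clearance: 407 mL/min × 60 min/h ÷ 1000 mL/L = 24.42 L/h
At steady state, dose per interval replaces the amount cleared in that interval: F·D/τ = CL·Css.
D = CL × Css × τ / F = 24.42 × 4.6 × 12 / 0.9 = 1498 mg

1500 mg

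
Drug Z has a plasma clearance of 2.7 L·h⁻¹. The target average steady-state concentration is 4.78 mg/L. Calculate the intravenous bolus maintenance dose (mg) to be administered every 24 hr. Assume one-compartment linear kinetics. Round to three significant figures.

310 mg

D = CL × Css × τ = 2.700 × 4.78 × 24 = 309.7 mg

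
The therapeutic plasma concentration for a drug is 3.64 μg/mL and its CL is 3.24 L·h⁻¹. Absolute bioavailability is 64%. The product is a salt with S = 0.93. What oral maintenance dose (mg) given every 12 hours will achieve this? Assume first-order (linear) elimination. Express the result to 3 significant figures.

238 mg

D = CL × Css × τ / F / S = 3.240 × 3.64 × 12 / 0.64 / 0.93 = 237.8 mg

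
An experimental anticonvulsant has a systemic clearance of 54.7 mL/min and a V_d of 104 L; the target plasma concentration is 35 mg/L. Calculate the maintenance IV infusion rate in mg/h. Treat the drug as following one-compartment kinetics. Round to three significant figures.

115 mg/h

CL = 54.7 mL/min × 60/1000 = 3.282 L/h
Vd does not affect the maintenance rate; only clearance governs steady-state input.
Rate = CL × Css = 3.282 × 35 = 114.9 mg/h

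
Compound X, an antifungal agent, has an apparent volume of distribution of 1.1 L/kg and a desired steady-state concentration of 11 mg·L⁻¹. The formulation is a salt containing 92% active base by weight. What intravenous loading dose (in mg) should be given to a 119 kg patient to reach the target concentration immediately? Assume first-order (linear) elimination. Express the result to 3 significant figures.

1570 mg

Vd(total) = 119 kg × 1.1 L/kg = 130.9 L
LD = Vd × C / S = 130.9 × 11.00 / 0.92 = 1565 mg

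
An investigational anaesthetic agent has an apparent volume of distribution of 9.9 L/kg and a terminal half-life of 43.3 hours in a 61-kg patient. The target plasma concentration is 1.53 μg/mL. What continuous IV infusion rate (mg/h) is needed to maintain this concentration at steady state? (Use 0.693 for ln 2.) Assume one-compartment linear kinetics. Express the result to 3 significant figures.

14.8 mg/h

Total Vd = 9.9 × 61 = 603.9 L
k = 0.693/43.3 = 0.01600 h⁻¹, so CL = k·Vd = 0.01600 × 603.9 = 9.662 L/h
Infusion rate = CL × Css = 9.662 × 1.53 = 14.78 mg/h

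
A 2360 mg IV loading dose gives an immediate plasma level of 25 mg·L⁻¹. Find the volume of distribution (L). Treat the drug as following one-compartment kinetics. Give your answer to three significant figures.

Immediately after an IV bolus, C₀ = Dose / Vd, so Vd = Dose / C₀.
Vd = 2360 / 25 = 94.40 L

94.4 L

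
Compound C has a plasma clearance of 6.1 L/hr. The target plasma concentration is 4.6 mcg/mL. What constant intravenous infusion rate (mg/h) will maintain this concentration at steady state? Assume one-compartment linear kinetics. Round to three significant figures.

At steady state, infusion rate equals elimination rate: rate in = CL × Css.
Infusion rate = CL · Css = 6.100 L/h × 4.6 mg/L = 28.06 mg/h

28.1 mg/h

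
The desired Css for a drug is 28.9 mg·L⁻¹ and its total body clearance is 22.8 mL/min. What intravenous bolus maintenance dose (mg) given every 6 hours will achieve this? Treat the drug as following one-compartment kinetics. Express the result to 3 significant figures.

237 mg

CL = 22.8 mL/min × 60/1000 = 1.368 L/h
D = CL × Css × τ = 1.368 × 28.9 × 6 = 237.2 mg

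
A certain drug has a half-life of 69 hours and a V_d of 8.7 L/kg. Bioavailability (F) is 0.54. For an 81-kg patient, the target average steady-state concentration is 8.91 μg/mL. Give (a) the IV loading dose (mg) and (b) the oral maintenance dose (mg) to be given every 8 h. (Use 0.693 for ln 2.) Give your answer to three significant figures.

Total Vd = 8.7 × 81 = 704.7 L
LD = Vd × C = 704.7 × 8.91 = 6279 mg
CL = 0.693 × Vd / t½ = 0.693 × 704.7 / 69 = 7.078 L/h
D = CL × Css × τ / F = 7.078 × 8.91 × 8 / 0.54 = 934.3 mg

(a) 6280 mg; (b) 934 mg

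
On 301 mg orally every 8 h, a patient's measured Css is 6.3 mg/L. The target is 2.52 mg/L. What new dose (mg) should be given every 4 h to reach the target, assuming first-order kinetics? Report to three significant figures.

With linear kinetics, Css is proportional to dose rate (D/τ) at fixed clearance.
D₂ = D₁ × (Css,target / Css,current) × (τ₂/τ₁) = 301 × (2.52/6.3) × (4/8) = 60.20 mg

60.2 mg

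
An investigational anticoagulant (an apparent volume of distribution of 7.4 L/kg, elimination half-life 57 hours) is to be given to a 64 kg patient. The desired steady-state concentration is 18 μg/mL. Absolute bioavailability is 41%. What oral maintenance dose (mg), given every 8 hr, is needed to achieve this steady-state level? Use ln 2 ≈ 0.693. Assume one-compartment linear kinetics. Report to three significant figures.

Vd(total) = 64 kg × 7.4 L/kg = 473.6 L
CL = ln 2 · Vd / t½ = 0.693 × 473.6 / 57 = 5.758 L/h
D = CL × Css × τ / F = 5.758 × 18 × 8 / 0.41 = 2022 mg

2020 mg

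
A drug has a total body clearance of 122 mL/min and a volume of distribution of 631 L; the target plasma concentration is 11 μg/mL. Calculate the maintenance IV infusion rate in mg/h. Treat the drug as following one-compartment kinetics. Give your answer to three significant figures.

80.5 mg/h

CL = 122 mL/min = 122 × 0.06 = 7.320 L/h
Infusion rate = CL · Css = 7.320 L/h × 11 mg/L = 80.52 mg/h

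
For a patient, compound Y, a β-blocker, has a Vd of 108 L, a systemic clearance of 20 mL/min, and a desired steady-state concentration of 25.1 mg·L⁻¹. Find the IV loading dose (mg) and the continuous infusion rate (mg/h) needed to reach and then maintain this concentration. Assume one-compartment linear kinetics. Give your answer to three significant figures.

(a) 2710 mg; (b) 30.1 mg/h

Loading dose = Vd × C = 108.0 × 25.1 = 2711 mg
Convert clearance: 20 mL/min × 60 min/h ÷ 1000 mL/L = 1.200 L/h
Maintenance: replace elimination → rate = CL × Css = 1.200 × 25.1 = 30.12 mg/h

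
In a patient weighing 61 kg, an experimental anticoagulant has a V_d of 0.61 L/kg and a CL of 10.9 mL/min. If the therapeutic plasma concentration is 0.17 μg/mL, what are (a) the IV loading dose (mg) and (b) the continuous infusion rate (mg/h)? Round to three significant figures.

(a) 6.33 mg; (b) 0.111 mg/h

Vd = 0.61 L/kg × 61 kg = 37.21 L
LD = Vd · C_target = 37.21 × 0.17 = 6.326 mg
CL = 10.9 mL/min = 10.9 × 0.06 = 0.6540 L/h
Maintenance: replace elimination → rate = CL × Css = 0.6540 × 0.17 = 0.1112 mg/h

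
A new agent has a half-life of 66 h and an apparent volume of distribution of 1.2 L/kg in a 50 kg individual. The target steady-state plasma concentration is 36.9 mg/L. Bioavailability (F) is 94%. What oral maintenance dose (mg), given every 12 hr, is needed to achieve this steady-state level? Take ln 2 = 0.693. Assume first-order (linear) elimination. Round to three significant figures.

297 mg

Total Vd = 1.2 × 50 = 60.00 L
CL = ln 2 · Vd / t½ = 0.693 × 60.00 / 66 = 0.6300 L/h
D = CL × Css × τ / F = 0.6300 × 36.9 × 12 / 0.94 = 296.8 mg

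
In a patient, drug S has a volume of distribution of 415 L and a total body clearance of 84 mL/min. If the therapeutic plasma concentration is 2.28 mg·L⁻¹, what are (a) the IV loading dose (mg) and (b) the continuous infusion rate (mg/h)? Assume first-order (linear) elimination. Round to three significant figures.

(a) 946 mg; (b) 11.5 mg/h

Loading dose = Vd × C = 415.0 × 2.28 = 946.2 mg
Convert clearance: 84 mL/min × 60 min/h ÷ 1000 mL/L = 5.040 L/h
Maintenance: replace elimination → rate = CL × Css = 5.040 × 2.28 = 11.49 mg/h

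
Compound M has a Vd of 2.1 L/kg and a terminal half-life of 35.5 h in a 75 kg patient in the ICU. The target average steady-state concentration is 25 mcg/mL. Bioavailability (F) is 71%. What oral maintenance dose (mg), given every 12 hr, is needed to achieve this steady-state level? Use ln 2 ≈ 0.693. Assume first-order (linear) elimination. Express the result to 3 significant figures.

Vd = 2.1 L/kg × 75 kg = 157.5 L
k = 0.693/35.5 = 0.01952 h⁻¹, so CL = k·Vd = 0.01952 × 157.5 = 3.074 L/h
D = CL × Css × τ / F = 3.074 × 25 × 12 / 0.71 = 1299 mg

1300 mg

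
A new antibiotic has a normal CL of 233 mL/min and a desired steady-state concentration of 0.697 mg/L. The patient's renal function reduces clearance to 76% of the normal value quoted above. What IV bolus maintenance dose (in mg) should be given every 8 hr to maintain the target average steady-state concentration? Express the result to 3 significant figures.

CL = 233 mL/min = 233 × 0.06 = 13.98 L/h
Patient clearance = 0.76 × 13.98 = 10.62 L/h
At steady state, dose per interval replaces the amount cleared in that interval: D/τ = CL·Css.
D = CL × Css × τ = 10.62 × 0.697 × 8 = 59.22 mg

59.2 mg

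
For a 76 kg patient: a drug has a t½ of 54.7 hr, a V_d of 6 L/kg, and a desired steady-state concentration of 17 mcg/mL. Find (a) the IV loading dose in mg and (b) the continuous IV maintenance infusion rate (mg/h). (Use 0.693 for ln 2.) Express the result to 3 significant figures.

(a) 7750 mg; (b) 98.2 mg/h

Vd = 6 L/kg × 76 kg = 456.0 L
LD = Vd × C = 456.0 × 17 = 7752 mg
CL = 0.693 × Vd / t½ = 0.693 × 456.0 / 54.7 = 5.777 L/h
Infusion rate = CL × Css = 5.777 × 17 = 98.21 mg/h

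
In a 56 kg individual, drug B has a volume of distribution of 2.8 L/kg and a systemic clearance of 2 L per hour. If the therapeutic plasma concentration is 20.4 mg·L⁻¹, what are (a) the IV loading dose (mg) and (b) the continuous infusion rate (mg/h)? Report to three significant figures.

Vd = 2.8 L/kg × 56 kg = 156.8 L
Loading dose = Vd × C = 156.8 × 20.4 = 3199 mg
Maintenance: replace elimination → rate = CL × Css = 2.000 × 20.4 = 40.80 mg/h

(a) 3200 mg; (b) 40.8 mg/h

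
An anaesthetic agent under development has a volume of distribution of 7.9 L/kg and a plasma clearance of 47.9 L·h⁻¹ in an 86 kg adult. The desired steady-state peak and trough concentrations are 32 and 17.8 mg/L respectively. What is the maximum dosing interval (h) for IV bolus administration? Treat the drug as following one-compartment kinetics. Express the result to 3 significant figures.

Vd(total) = 86 kg × 7.9 L/kg = 679.4 L
k = CL / Vd = 47.90 / 679.4 = 0.07050 h⁻¹
Between IV bolus doses, concentration decays as C = C₀·e^(−kτ), so C_peak/C_trough = e^(kτ).
τ_max = ln(C_peak/C_trough) / k = ln(32/17.8) / 0.07050 = 0.5865 / 0.07050 = 8.319 h

8.32 h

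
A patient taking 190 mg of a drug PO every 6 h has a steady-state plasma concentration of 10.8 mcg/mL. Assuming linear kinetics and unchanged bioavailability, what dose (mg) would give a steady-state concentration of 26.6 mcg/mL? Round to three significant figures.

468 mg

For first-order elimination, Css ∝ F·D/(CL·τ); F and CL are unchanged, so Css ∝ D/τ.
D₂ = D₁ × (Css,target / Css,current) = 190 × 26.6/10.8 = 468.0 mg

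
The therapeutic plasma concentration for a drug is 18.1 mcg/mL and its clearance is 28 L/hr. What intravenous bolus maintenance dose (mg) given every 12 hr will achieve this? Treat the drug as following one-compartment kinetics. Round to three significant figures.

6080 mg

D = CL × Css × τ = 28.00 × 18.1 × 12 = 6082 mg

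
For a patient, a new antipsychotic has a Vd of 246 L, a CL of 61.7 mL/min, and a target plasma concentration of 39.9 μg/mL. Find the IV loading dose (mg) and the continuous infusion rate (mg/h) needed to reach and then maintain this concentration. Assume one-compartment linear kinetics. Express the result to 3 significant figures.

(a) 9820 mg; (b) 148 mg/h

Loading: fill Vd to C_target → 246.0 L × 39.9 mg/L = 9815 mg
CL = 61.7 mL/min = 61.7 × 0.06 = 3.702 L/h
Infusion rate = 3.702 L/h × 39.9 mg/L = 147.7 mg/h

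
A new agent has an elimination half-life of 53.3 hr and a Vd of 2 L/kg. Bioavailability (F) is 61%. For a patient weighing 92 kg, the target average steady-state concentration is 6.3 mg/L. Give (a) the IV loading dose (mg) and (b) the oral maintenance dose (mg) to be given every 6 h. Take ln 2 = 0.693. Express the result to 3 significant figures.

Vd = 2 L/kg × 92 kg = 184.0 L
LD = Vd × C = 184.0 × 6.3 = 1159 mg
CL = 0.693 × Vd / t½ = 0.693 × 184.0 / 53.3 = 2.392 L/h
D = CL × Css × τ / F = 2.392 × 6.3 × 6 / 0.61 = 148.2 mg

(a) 1160 mg; (b) 148 mg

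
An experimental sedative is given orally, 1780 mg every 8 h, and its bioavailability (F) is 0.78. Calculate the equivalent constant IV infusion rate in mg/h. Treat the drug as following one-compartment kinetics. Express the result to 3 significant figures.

Equivalent systemic input: infusion rate = F·D/τ.
Rate = 0.78 × 1780 / 8 = 173.6 mg/h

174 mg/h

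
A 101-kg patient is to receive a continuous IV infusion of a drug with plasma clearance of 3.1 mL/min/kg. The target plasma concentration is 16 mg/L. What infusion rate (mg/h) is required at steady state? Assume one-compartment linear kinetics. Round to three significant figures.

301 mg/h

CL = 3.1 mL/min/kg × 101 kg = 313.1 mL/min = 313.1 × 60/1000 = 18.79 L/h
R₀ = 18.79 × 16 = 300.6 mg/h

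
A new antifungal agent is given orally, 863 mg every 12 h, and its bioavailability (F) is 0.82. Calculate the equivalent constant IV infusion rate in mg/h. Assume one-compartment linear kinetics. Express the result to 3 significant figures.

Equivalent systemic input: infusion rate = F·D/τ.
Rate = 0.82 × 863 / 12 = 58.97 mg/h

59.0 mg/h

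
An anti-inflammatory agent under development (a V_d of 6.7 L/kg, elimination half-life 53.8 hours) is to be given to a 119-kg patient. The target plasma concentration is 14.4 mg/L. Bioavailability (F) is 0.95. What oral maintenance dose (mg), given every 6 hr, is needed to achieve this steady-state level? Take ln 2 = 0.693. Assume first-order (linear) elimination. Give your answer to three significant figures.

934 mg

Vd(total) = 119 kg × 6.7 L/kg = 797.3 L
CL = ln 2 · Vd / t½ = 0.693 × 797.3 / 53.8 = 10.27 L/h
D = CL × Css × τ / F = 10.27 × 14.4 × 6 / 0.95 = 934.0 mg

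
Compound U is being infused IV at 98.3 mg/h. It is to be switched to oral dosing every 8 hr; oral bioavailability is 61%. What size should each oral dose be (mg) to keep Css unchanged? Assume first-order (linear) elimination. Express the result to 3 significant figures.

To maintain the same Css, the systemic dosing rate must be unchanged: F·D/τ = infusion rate.
D = rate × τ / F = 98.3 × 8 / 0.61 = 1289 mg

1290 mg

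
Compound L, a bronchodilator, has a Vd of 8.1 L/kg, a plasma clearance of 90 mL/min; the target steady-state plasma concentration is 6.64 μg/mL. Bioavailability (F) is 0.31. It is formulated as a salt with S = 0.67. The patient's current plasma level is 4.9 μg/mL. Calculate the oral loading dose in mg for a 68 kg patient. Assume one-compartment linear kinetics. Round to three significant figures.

Vd = 8.1 L/kg × 68 kg = 550.8 L
Concentration deficit ΔC = 6.64 − 4.9 = 1.740 mg/L
LD = Vd × ΔC / F / S = 550.8 × 1.740 / 0.31 / 0.67 = 4614 mg

4610 mg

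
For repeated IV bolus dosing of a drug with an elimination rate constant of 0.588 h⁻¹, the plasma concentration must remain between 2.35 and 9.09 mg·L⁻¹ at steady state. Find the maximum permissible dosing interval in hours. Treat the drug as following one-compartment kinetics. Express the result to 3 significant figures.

2.30 h

Between IV bolus doses, concentration decays as C = C₀·e^(−kτ), so C_peak/C_trough = e^(kτ).
τ_max = ln(C_peak/C_trough) / k = ln(9.09/2.35) / 0.5880 = 1.353 / 0.5880 = 2.301 h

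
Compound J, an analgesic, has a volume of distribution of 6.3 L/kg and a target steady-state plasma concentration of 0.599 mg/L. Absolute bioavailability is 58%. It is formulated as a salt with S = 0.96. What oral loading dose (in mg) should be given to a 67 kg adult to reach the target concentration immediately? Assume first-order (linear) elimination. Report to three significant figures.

Total Vd = 6.3 × 67 = 422.1 L
LD = Vd × C / F / S = 422.1 × 0.5990 / 0.58 / 0.96 = 454.1 mg

454 mg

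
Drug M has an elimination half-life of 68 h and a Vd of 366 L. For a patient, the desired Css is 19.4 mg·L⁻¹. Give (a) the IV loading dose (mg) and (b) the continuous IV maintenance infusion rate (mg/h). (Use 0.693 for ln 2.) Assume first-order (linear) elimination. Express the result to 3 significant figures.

(a) 7100 mg; (b) 72.4 mg/h

LD = Vd × C = 366.0 × 19.4 = 7100 mg
CL = 0.693 × Vd / t½ = 0.693 × 366.0 / 68 = 3.730 L/h
Infusion rate = CL × Css = 3.730 × 19.4 = 72.36 mg/h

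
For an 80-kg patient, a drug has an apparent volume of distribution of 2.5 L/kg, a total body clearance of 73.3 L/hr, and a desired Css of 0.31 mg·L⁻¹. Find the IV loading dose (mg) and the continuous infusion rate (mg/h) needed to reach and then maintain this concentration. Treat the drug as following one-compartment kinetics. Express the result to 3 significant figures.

(a) 62.0 mg; (b) 22.7 mg/h

Vd(total) = 80 kg × 2.5 L/kg = 200.0 L
Loading: fill Vd to C_target → 200.0 L × 0.31 mg/L = 62.00 mg
Maintenance: replace elimination → rate = CL × Css = 73.30 × 0.31 = 22.72 mg/h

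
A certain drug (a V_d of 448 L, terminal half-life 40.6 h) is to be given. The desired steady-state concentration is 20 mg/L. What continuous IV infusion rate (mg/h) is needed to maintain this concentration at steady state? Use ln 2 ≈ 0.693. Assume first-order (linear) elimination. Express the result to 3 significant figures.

CL = ln 2 · Vd / t½ = 0.693 × 448.0 / 40.6 = 7.647 L/h
Infusion rate = CL × Css = 7.647 × 20 = 152.9 mg/h

153 mg/h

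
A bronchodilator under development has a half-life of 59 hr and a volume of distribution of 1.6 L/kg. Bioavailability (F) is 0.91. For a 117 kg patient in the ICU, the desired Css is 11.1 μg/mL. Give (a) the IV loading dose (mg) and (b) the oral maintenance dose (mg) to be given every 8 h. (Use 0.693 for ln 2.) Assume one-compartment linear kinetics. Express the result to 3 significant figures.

Vd(total) = 117 kg × 1.6 L/kg = 187.2 L
LD = Vd × C = 187.2 × 11.1 = 2078 mg
CL = 0.693 × Vd / t½ = 0.693 × 187.2 / 59 = 2.199 L/h
D = CL × Css × τ / F = 2.199 × 11.1 × 8 / 0.91 = 214.6 mg

(a) 2080 mg; (b) 215 mg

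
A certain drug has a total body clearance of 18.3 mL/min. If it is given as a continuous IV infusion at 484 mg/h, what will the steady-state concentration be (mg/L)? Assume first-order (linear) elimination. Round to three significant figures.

441 mg/L

CL = 18.3 mL/min × 60/1000 = 1.098 L/h
Css = rate / CL = 484 / 1.098 = 440.8 mg/L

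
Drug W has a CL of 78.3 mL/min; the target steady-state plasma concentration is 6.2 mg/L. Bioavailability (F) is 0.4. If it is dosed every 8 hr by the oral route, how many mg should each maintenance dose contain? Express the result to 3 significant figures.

583 mg

CL = 78.3 mL/min = 78.3 × 0.06 = 4.698 L/h
At steady state, dose per interval replaces the amount cleared in that interval: F·D/τ = CL·Css.
D = CL × Css × τ / F = 4.698 × 6.2 × 8 / 0.4 = 582.6 mg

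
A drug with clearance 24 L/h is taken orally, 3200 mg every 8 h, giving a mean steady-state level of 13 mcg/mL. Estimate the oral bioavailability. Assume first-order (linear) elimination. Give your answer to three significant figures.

0.780

F·D/τ = CL·Css at steady state → F = CL·Css·τ / D.
F = 24 × 13 × 8 / 3200 = 0.780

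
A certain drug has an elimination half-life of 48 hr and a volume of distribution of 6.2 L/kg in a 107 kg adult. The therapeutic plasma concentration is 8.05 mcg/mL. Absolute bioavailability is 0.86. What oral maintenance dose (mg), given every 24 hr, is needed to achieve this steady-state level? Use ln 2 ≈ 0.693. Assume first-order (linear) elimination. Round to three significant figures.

2150 mg

Vd(total) = 107 kg × 6.2 L/kg = 663.4 L
CL = 0.693 × Vd / t½ = 0.693 × 663.4 / 48 = 9.578 L/h
D = CL × Css × τ / F = 9.578 × 8.05 × 24 / 0.86 = 2152 mg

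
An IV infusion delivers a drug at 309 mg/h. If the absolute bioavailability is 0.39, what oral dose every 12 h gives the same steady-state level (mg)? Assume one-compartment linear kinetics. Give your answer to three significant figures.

To maintain the same Css, the systemic dosing rate must be unchanged: F·D/τ = infusion rate.
D = rate × τ / F = 309 × 12 / 0.39 = 9508 mg

9510 mg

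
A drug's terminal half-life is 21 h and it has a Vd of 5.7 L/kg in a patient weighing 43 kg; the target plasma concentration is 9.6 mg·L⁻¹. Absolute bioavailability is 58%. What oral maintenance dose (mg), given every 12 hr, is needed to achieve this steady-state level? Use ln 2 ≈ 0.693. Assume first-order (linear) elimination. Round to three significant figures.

1610 mg

Vd = 5.7 L/kg × 43 kg = 245.1 L
CL = ln 2 · Vd / t½ = 0.693 × 245.1 / 21 = 8.088 L/h
D = CL × Css × τ / F = 8.088 × 9.6 × 12 / 0.58 = 1606 mg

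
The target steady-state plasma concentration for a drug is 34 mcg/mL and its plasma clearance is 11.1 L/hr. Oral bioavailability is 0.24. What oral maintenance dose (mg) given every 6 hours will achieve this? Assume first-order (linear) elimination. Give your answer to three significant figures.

D = CL × Css × τ / F = 11.10 × 34 × 6 / 0.24 = 9435 mg

9440 mg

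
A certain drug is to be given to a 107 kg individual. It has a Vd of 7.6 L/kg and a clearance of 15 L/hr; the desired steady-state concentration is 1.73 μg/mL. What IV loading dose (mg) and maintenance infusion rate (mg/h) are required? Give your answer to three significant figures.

(a) 1410 mg; (b) 26.0 mg/h

Vd(total) = 107 kg × 7.6 L/kg = 813.2 L
Loading: fill Vd to C_target → 813.2 L × 1.73 mg/L = 1407 mg
Maintenance: replace elimination → rate = CL × Css = 15.00 × 1.73 = 25.95 mg/h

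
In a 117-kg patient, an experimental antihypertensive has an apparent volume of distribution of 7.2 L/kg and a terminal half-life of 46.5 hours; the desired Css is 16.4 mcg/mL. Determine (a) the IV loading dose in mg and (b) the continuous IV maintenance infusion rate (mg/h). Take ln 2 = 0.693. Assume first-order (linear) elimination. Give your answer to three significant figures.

Total Vd = 7.2 × 117 = 842.4 L
LD = Vd × C = 842.4 × 16.4 = 13820 mg
CL = 0.693 × Vd / t½ = 0.693 × 842.4 / 46.5 = 12.55 L/h
Infusion rate = CL × Css = 12.55 × 16.4 = 205.8 mg/h

(a) 13800 mg; (b) 206 mg/h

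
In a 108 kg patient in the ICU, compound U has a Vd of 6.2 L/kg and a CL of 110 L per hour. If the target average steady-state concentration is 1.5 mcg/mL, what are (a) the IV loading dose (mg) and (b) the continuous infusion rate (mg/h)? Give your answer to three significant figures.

Total Vd = 6.2 × 108 = 669.6 L
LD = Vd · C_target = 669.6 × 1.5 = 1004 mg
Infusion rate = 110.0 L/h × 1.5 mg/L = 165.0 mg/h

(a) 1000 mg; (b) 165 mg/h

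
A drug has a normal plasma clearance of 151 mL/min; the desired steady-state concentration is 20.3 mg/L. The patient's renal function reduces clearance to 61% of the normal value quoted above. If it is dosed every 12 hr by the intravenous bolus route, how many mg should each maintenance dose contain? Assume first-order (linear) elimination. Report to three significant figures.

1350 mg

CL = 151 mL/min × 60/1000 = 9.060 L/h
Patient clearance = 0.61 × 9.060 = 5.527 L/h
D = CL × Css × τ = 5.527 × 20.3 × 12 = 1346 mg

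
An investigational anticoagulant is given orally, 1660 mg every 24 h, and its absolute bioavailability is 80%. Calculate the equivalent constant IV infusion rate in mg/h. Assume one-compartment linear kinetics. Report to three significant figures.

55.3 mg/h

Equivalent systemic input: infusion rate = F·D/τ.
Rate = 0.8 × 1660 / 24 = 55.33 mg/h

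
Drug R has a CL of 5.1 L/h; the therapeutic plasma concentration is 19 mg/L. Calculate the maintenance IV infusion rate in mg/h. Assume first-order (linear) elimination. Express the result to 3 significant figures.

96.9 mg/h

At steady state, infusion rate equals elimination rate: rate in = CL × Css.
Rate = CL × Css = 5.100 × 19 = 96.90 mg/h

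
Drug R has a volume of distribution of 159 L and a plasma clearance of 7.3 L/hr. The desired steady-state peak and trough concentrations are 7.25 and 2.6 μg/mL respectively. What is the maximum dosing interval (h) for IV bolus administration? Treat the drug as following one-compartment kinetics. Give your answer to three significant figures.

22.3 h

k = CL / Vd = 7.300 / 159.0 = 0.04591 h⁻¹
Between IV bolus doses, concentration decays as C = C₀·e^(−kτ), so C_peak/C_trough = e^(kτ).
τ_max = ln(C_peak/C_trough) / k = ln(7.25/2.6) / 0.04591 = 1.025 / 0.04591 = 22.33 h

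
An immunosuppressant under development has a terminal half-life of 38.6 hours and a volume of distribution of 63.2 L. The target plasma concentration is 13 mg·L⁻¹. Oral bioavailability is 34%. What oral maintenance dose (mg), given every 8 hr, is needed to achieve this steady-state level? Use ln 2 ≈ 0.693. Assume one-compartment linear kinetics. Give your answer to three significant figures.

347 mg

CL = 0.693 × Vd / t½ = 0.693 × 63.20 / 38.6 = 1.135 L/h
D = CL × Css × τ / F = 1.135 × 13 × 8 / 0.34 = 347.2 mg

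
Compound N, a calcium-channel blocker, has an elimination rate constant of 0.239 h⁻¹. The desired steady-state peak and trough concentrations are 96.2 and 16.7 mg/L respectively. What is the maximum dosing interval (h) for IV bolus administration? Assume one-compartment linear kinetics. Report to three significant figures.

7.33 h

Between IV bolus doses, concentration decays as C = C₀·e^(−kτ), so C_peak/C_trough = e^(kτ).
τ_max = ln(C_peak/C_trough) / k = ln(96.2/16.7) / 0.2390 = 1.751 / 0.2390 = 7.326 h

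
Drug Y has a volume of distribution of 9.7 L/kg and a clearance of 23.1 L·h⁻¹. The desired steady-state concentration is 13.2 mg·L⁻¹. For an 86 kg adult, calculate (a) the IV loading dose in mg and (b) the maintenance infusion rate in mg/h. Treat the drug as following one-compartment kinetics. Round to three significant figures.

Total Vd = 9.7 × 86 = 834.2 L
LD = Vd · C_target = 834.2 × 13.2 = 11010 mg
Maintenance infusion rate = CL × Css = 23.10 × 13.2 = 304.9 mg/h

(a) 11000 mg; (b) 305 mg/h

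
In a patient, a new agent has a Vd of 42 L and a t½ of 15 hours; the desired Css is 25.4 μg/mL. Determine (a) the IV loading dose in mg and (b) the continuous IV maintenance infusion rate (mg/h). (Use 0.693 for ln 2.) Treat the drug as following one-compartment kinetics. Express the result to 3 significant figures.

LD = Vd × C = 42.00 × 25.4 = 1067 mg
CL = 0.693 × Vd / t½ = 0.693 × 42.00 / 15 = 1.940 L/h
Infusion rate = CL × Css = 1.940 × 25.4 = 49.28 mg/h

(a) 1070 mg; (b) 49.3 mg/h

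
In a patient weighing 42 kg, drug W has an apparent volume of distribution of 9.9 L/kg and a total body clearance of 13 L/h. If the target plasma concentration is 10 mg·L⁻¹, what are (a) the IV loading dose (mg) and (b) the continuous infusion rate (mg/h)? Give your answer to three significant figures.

(a) 4160 mg; (b) 130 mg/h

Vd = 9.9 L/kg × 42 kg = 415.8 L
LD = Vd · C_target = 415.8 × 10 = 4158 mg
Infusion rate = 13.00 L/h × 10 mg/L = 130.0 mg/h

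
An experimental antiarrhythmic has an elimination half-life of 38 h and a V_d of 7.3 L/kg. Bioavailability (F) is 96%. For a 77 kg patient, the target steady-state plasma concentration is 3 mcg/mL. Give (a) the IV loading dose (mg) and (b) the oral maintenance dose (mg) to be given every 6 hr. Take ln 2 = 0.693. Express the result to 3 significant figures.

Vd = 7.3 L/kg × 77 kg = 562.1 L
LD = Vd × C = 562.1 × 3 = 1686 mg
CL = 0.693 × Vd / t½ = 0.693 × 562.1 / 38 = 10.25 L/h
D = CL × Css × τ / F = 10.25 × 3 × 6 / 0.96 = 192.2 mg

(a) 1690 mg; (b) 192 mg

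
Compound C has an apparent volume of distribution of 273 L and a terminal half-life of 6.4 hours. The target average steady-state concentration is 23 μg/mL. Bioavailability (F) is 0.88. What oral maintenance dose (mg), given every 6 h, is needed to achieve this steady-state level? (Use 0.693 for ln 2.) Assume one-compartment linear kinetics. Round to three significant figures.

4640 mg

CL = ln 2 · Vd / t½ = 0.693 × 273.0 / 6.4 = 29.56 L/h
D = CL × Css × τ / F = 29.56 × 23 × 6 / 0.88 = 4636 mg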